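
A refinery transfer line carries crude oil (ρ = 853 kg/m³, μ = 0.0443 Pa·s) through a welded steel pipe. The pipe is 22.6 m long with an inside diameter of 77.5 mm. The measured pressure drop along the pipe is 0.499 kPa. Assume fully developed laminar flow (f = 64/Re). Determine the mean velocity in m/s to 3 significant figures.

V ≈ 0.0935 m/s

For laminar flow, f = 64/Re with Re = ρVD/μ, so Darcy-Weisbach reduces to ΔP = 32μLV/D². Solving for V: V = ΔP·D²/(32μL) = 499·(0.0775)²/(32·0.0443·22.6) = 0.09355 m/s.
Check: Re = ρVD/μ = 853·0.09355·0.0775/0.0443 = 139.6 < 2300, so the laminar assumption holds.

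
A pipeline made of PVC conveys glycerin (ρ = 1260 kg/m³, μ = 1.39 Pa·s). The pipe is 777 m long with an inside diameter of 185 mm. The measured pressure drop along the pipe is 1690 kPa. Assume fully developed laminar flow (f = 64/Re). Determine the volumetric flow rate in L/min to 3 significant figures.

Q ≈ 2700 L/min

For laminar flow, f = 64/Re with Re = ρVD/μ, so Darcy-Weisbach reduces to ΔP = 32μLV/D². Solving for V: V = ΔP·D²/(32μL) = 1.69e+06·(0.185)²/(32·1.39·777) = 1.674 m/s.
Check: Re = ρVD/μ = 1260·1.674·0.185/1.39 = 280.7 < 2300, so the laminar assumption holds.
Q = V·A = 1.674·(π/4·0.185²) = 0.04499 m³/s = 2700 L/min.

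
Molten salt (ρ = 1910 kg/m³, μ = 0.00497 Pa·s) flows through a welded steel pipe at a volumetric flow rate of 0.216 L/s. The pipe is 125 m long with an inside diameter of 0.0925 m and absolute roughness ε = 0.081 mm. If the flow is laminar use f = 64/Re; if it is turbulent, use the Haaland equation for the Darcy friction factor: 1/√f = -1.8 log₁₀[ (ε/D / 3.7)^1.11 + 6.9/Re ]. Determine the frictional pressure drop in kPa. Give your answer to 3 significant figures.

ΔP ≈ 0.0747 kPa

Q = 0.216 L/s = 0.216/1000 = 0.000216 m³/s.
Cross-sectional area A = πD²/4 = π(0.0925)²/4 = 0.00672 m²; mean velocity V = Q/A = 0.000216/0.00672 = 0.03214 m/s.
Reynolds number Re = ρVD/μ = 1910 · 0.03214 · 0.0925 / 0.00497 = 1143.
Re < 2300 → laminar flow, so f = 64/Re = 64/1143 = 0.05601 (the turbulent correlation is not needed).
Darcy-Weisbach: ΔP = f(L/D)(ρV²/2) = 0.05601·(125/0.0925)·(1910·0.03214²/2) = 0.05601·1351·0.9867 = 74.68 Pa.
ΔP = 74.68 Pa = 0.0747 kPa.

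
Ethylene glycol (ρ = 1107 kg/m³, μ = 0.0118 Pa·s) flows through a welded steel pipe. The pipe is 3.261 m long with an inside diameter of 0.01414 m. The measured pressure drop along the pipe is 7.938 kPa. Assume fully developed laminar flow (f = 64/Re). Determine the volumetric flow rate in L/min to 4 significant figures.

For laminar flow, f = 64/Re with Re = ρVD/μ, so Darcy-Weisbach reduces to ΔP = 32μLV/D². Solving for V: V = ΔP·D²/(32μL) = 7938·(0.01414)²/(32·0.0118·3.261) = 1.289 m/s.
Check: Re = ρVD/μ = 1107·1.289·0.01414/0.0118 = 1710 < 2300, so the laminar assumption holds.
Q = V·A = 1.289·(π/4·0.01414²) = 0.0002024 m³/s = 12.14 L/min.

Q ≈ 12.14 L/min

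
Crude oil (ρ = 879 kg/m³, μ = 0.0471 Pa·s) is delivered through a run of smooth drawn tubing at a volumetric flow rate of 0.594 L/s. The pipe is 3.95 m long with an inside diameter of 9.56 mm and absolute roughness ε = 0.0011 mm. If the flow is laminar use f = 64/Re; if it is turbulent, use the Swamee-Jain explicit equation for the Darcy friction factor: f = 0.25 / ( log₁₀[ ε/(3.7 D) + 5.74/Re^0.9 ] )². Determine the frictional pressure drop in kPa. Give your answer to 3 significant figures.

Q = 0.594 L/s = 0.594/1000 = 0.000594 m³/s.
Cross-sectional area A = πD²/4 = π(0.00956)²/4 = 7.178e-05 m²; mean velocity V = Q/A = 0.000594/7.178e-05 = 8.275 m/s.
Reynolds number Re = ρVD/μ = 879 · 8.275 · 0.00956 / 0.0471 = 1476.
Re < 2300 → laminar flow, so f = 64/Re = 64/1476 = 0.04335 (the turbulent correlation is not needed).
Darcy-Weisbach: ΔP = f(L/D)(ρV²/2) = 0.04335·(3.95/0.00956)·(879·8.275²/2) = 0.04335·413.2·3.01e+04 = 5.391e+05 Pa.
ΔP = 5.391e+05 Pa = 539 kPa.

ΔP ≈ 539 kPa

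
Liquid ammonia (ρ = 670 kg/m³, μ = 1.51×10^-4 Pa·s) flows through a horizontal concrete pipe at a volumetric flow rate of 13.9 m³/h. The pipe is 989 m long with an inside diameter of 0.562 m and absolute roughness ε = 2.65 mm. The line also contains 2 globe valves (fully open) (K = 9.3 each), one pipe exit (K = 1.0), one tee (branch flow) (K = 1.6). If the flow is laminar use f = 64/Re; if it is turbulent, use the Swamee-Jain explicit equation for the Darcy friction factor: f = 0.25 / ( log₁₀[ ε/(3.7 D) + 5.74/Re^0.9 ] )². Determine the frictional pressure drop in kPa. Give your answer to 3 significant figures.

ΔP ≈ 0.00638 kPa

Q = 13.9 m³/h = 13.9/3600 = 0.003861 m³/s.
Cross-sectional area A = πD²/4 = π(0.562)²/4 = 0.2481 m²; mean velocity V = Q/A = 0.003861/0.2481 = 0.01557 m/s.
Reynolds number Re = ρVD/μ = 670 · 0.01557 · 0.562 / 0.000151 = 3.881e+04.
Re > 4000 → turbulent. Relative roughness ε/D = 0.00265/0.562 = 0.00472. Swamee-Jain: f = 0.25/(log₁₀[0.00472/3.7 + 5.74/3.881e+04^0.9])² = 0.25/(log₁₀[0.00127 + 0.000425])² = 0.25/(-2.77)² = 0.03259.
Total minor-loss coefficient ΣK = 2·9.3 + 1·1 + 1·1.6 = 21.2.
ΔP = [f·L/D + ΣK]·(ρV²/2) = [0.03259·989/0.562 + 21.2]·(670·0.01557²/2) = [57.35 + 21.2]·0.08116 = 6.376 Pa.
ΔP = 6.376 Pa = 0.00638 kPa.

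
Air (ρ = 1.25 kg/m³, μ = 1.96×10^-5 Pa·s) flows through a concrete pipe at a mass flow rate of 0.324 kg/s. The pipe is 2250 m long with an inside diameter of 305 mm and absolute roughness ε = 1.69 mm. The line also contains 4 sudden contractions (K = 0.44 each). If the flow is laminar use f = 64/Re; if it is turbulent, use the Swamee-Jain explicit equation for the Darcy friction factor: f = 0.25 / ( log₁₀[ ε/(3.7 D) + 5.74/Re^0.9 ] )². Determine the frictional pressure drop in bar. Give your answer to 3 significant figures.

A = πD²/4 = π(0.305)²/4 = 0.07306 m²; mean velocity V = ṁ/(ρA) = 0.324/(1.25 · 0.07306) = 3.548 m/s.
Reynolds number Re = ρVD/μ = 1.25 · 3.548 · 0.305 / 1.96e-05 = 6.901e+04.
Re > 4000 → turbulent. Relative roughness ε/D = 0.00169/0.305 = 0.00554. Swamee-Jain: f = 0.25/(log₁₀[0.00554/3.7 + 5.74/6.901e+04^0.9])² = 0.25/(log₁₀[0.0015 + 0.000253])² = 0.25/(-2.757)² = 0.0329.
Total minor-loss coefficient ΣK = 4·0.44 = 1.76.
ΔP = [f·L/D + ΣK]·(ρV²/2) = [0.0329·2250/0.305 + 1.76]·(1.25·3.548²/2) = [242.7 + 1.76]·7.866 = 1923 Pa.
ΔP = 1923 Pa = 0.0192 bar.

ΔP ≈ 0.0192 bar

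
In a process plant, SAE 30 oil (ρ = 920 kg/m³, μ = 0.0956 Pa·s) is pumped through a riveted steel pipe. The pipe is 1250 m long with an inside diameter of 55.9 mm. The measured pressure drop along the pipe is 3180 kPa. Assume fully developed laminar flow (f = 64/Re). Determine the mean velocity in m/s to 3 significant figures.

V ≈ 2.60 m/s

For laminar flow, f = 64/Re with Re = ρVD/μ, so Darcy-Weisbach reduces to ΔP = 32μLV/D². Solving for V: V = ΔP·D²/(32μL) = 3.18e+06·(0.0559)²/(32·0.0956·1250) = 2.599 m/s.
Check: Re = ρVD/μ = 920·2.599·0.0559/0.0956 = 1398 < 2300, so the laminar assumption holds.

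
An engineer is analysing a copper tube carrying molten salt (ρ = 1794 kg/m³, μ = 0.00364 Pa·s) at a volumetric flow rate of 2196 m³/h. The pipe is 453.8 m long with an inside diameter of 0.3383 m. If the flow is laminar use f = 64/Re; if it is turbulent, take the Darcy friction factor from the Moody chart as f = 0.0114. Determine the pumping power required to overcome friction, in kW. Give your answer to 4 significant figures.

P ≈ 385.4 kW

Q = 2196 m³/h = 2196/3600 = 0.61 m³/s.
Cross-sectional area A = πD²/4 = π(0.3383)²/4 = 0.08989 m²; mean velocity V = Q/A = 0.61/0.08989 = 6.786 m/s.
Reynolds number Re = ρVD/μ = 1794 · 6.786 · 0.3383 / 0.00364 = 1.132e+06.
Re > 4000 → turbulent; use the Moody-chart value f = 0.0114.
Darcy-Weisbach: ΔP = f(L/D)(ρV²/2) = 0.0114·(453.8/0.3383)·(1794·6.786²/2) = 0.0114·1341·4.131e+04 = 6.317e+05 Pa.
Pumping power P = QΔP = 0.61·6.317e+05 = 385360 W = 385.4 kW.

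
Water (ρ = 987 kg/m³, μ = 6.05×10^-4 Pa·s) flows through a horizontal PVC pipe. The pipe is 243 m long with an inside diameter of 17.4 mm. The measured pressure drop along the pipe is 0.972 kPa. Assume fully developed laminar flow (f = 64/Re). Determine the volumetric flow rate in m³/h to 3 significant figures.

For laminar flow, f = 64/Re with Re = ρVD/μ, so Darcy-Weisbach reduces to ΔP = 32μLV/D². Solving for V: V = ΔP·D²/(32μL) = 972·(0.0174)²/(32·0.000605·243) = 0.06255 m/s.
Check: Re = ρVD/μ = 987·0.06255·0.0174/0.000605 = 1776 < 2300, so the laminar assumption holds.
Q = V·A = 0.06255·(π/4·0.0174²) = 1.487e-05 m³/s = 0.0535 m³/h.

Q ≈ 0.0535 m³/h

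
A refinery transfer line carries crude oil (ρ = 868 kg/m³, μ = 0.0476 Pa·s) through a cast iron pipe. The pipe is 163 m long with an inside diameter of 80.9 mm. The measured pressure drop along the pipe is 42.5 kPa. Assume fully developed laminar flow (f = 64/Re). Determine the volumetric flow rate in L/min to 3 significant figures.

For laminar flow, f = 64/Re with Re = ρVD/μ, so Darcy-Weisbach reduces to ΔP = 32μLV/D². Solving for V: V = ΔP·D²/(32μL) = 4.25e+04·(0.0809)²/(32·0.0476·163) = 1.12 m/s.
Check: Re = ρVD/μ = 868·1.12·0.0809/0.0476 = 1653 < 2300, so the laminar assumption holds.
Q = V·A = 1.12·(π/4·0.0809²) = 0.005759 m³/s = 346 L/min.

Q ≈ 346 L/min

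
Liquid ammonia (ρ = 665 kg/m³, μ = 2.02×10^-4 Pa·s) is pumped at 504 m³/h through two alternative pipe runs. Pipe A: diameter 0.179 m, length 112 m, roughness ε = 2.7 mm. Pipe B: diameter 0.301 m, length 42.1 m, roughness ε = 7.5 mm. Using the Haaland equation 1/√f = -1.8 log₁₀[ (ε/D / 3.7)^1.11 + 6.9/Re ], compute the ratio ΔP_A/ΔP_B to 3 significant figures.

Pipe A: V = Q/A = 0.14/0.02516 = 5.563 m/s; Re = 3.278e+06; ε/D = 0.0151; Haaland → f = 0.04388; ΔP_A = f(L/D)(ρV²/2) = 2.825e+05 Pa.
Pipe B: V = Q/A = 0.14/0.07116 = 1.967 m/s; Re = 1.95e+06; ε/D = 0.0249; Haaland → f = 0.05313; ΔP_B = f(L/D)(ρV²/2) = 9565 Pa.
ΔP_A/ΔP_B = 2.825e+05/9565 = 29.5.

ΔP_A/ΔP_B ≈ 29.5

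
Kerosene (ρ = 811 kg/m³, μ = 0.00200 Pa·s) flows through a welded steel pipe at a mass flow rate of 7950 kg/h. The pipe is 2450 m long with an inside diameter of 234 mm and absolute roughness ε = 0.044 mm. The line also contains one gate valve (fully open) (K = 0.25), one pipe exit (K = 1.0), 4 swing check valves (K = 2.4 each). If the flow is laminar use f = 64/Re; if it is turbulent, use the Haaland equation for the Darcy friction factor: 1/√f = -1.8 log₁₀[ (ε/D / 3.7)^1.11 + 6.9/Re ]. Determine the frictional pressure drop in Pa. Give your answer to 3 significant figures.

ṁ = 7950 kg/h = 7950/3600 = 2.208 kg/s.
A = πD²/4 = π(0.234)²/4 = 0.04301 m²; mean velocity V = ṁ/(ρA) = 2.208/(811 · 0.04301) = 0.06332 m/s.
Reynolds number Re = ρVD/μ = 811 · 0.06332 · 0.234 / 0.002 = 6008.
Re > 4000 → turbulent. Relative roughness ε/D = 4.4e-05/0.234 = 0.000188. Haaland: 1/√f = -1.8 log₁₀[(0.000188/3.7)^1.11 + 6.9/6008] = -1.8 log₁₀[1.71e-05 + 0.00115] = 5.28, so f = 0.03587.
Total minor-loss coefficient ΣK = 1·0.25 + 1·1 + 4·2.4 = 10.8.
ΔP = [f·L/D + ΣK]·(ρV²/2) = [0.03587·2450/0.234 + 10.8]·(811·0.06332²/2) = [375.5 + 10.8]·1.626 = 628.1 Pa.

ΔP ≈ 628 Pa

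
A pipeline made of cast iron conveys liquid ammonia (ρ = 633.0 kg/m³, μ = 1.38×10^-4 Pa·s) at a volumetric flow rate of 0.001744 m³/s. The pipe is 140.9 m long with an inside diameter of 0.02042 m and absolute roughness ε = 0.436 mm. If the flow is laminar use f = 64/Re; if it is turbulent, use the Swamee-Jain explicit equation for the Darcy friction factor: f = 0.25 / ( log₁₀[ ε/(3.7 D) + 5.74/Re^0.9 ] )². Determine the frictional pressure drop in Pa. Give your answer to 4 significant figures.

Cross-sectional area A = πD²/4 = π(0.02042)²/4 = 0.0003275 m²; mean velocity V = Q/A = 0.001744/0.0003275 = 5.325 m/s.
Reynolds number Re = ρVD/μ = 633 · 5.325 · 0.02042 / 0.000138 = 4.988e+05.
Re > 4000 → turbulent. Relative roughness ε/D = 0.000436/0.02042 = 0.0214. Swamee-Jain: f = 0.25/(log₁₀[0.0214/3.7 + 5.74/4.988e+05^0.9])² = 0.25/(log₁₀[0.00577 + 4.27e-05])² = 0.25/(-2.236)² = 0.05002.
Darcy-Weisbach: ΔP = f(L/D)(ρV²/2) = 0.05002·(140.9/0.02042)·(633·5.325²/2) = 0.05002·6900·8976 = 3.098e+06 Pa.

ΔP ≈ 3098000 Pa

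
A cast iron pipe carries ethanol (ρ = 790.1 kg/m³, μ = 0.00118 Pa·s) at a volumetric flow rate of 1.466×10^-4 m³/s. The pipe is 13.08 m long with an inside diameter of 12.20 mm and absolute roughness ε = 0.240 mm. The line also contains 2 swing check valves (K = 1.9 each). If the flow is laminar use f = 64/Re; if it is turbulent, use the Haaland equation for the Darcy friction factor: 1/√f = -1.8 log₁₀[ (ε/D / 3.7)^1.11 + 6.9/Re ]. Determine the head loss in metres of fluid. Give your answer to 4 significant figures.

Cross-sectional area A = πD²/4 = π(0.0122)²/4 = 0.0001169 m²; mean velocity V = Q/A = 0.0001466/0.0001169 = 1.254 m/s.
Reynolds number Re = ρVD/μ = 790.1 · 1.254 · 0.0122 / 0.00118 = 1.024e+04.
Re > 4000 → turbulent. Relative roughness ε/D = 0.00024/0.0122 = 0.0197. Haaland: 1/√f = -1.8 log₁₀[(0.0197/3.7)^1.11 + 6.9/1.024e+04] = -1.8 log₁₀[0.00299 + 0.000674] = 4.385, so f = 0.052.
Total minor-loss coefficient ΣK = 2·1.9 = 3.8.
ΔP = [f·L/D + ΣK]·(ρV²/2) = [0.052·13.08/0.0122 + 3.8]·(790.1·1.254²/2) = [55.75 + 3.8]·621.3 = 3.7e+04 Pa.
Head loss h_f = ΔP/(ρg) = 3.7e+04/(790.1·9.81) = 4.774 m.

h_f ≈ 4.774 m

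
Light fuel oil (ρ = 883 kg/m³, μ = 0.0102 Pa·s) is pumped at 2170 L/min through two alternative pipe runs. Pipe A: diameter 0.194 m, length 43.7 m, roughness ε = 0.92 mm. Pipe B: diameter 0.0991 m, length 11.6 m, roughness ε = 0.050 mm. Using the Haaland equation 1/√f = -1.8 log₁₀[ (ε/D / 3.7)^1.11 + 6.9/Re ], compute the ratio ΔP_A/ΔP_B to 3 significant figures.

Pipe A: V = Q/A = 0.03617/0.02956 = 1.224 m/s; Re = 2.055e+04; ε/D = 0.00474; Haaland → f = 0.03381; ΔP_A = f(L/D)(ρV²/2) = 5034 Pa.
Pipe B: V = Q/A = 0.03617/0.007713 = 4.689 m/s; Re = 4.023e+04; ε/D = 0.000505; Haaland → f = 0.02314; ΔP_B = f(L/D)(ρV²/2) = 2.629e+04 Pa.
ΔP_A/ΔP_B = 5034/2.629e+04 = 0.191.

ΔP_A/ΔP_B ≈ 0.191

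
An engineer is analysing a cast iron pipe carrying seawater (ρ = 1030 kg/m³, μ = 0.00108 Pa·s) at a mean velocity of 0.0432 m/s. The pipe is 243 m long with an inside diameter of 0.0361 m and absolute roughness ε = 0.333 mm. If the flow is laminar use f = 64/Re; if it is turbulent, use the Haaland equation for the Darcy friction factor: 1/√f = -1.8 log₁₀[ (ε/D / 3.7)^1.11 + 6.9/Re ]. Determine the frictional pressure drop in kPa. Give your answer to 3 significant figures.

ΔP ≈ 0.278 kPa

Reynolds number Re = ρVD/μ = 1030 · 0.0432 · 0.0361 / 0.00108 = 1487.
Re < 2300 → laminar flow, so f = 64/Re = 64/1487 = 0.04303 (the turbulent correlation is not needed).
Darcy-Weisbach: ΔP = f(L/D)(ρV²/2) = 0.04303·(243/0.0361)·(1030·0.0432²/2) = 0.04303·6731·0.9611 = 278.4 Pa.
ΔP = 278.4 Pa = 0.278 kPa.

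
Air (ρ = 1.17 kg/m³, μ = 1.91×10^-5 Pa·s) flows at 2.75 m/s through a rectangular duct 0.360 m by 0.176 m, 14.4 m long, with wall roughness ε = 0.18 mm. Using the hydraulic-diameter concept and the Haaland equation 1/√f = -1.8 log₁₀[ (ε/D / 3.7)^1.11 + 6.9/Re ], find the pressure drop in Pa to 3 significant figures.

Hydraulic diameter D_h = 4A/P = 4·(0.36·0.176)/(2·(0.36+0.176)) = 0.2534/1.072 = 0.2364 m.
Re = ρVD_h/μ = 1.17·2.75·0.2364/1.91e-05 = 3.983e+04.
ε/D_h = 0.00018/0.2364 = 0.000761; Haaland gives 1/√f = -1.8 log₁₀[8.09e-05+0.000173] = 6.471, so f = 0.02388.
ΔP = f(L/D_h)(ρV²/2) = 0.02388·14.4/0.2364·4.424 = 6.435 Pa.

ΔP ≈ 6.44 Pa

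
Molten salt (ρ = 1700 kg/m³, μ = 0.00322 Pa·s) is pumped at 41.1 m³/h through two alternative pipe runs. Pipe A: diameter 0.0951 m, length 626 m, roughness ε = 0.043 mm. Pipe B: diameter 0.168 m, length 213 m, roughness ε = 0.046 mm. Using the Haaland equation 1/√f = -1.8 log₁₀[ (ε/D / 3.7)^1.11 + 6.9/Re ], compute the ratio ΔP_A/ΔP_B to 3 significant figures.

Pipe A: V = Q/A = 0.01142/0.007103 = 1.607 m/s; Re = 8.07e+04; ε/D = 0.000452; Haaland → f = 0.02047; ΔP_A = f(L/D)(ρV²/2) = 2.958e+05 Pa.
Pipe B: V = Q/A = 0.01142/0.02217 = 0.515 m/s; Re = 4.568e+04; ε/D = 0.000274; Haaland → f = 0.02193; ΔP_B = f(L/D)(ρV²/2) = 6268 Pa.
ΔP_A/ΔP_B = 2.958e+05/6268 = 47.2.

ΔP_A/ΔP_B ≈ 47.2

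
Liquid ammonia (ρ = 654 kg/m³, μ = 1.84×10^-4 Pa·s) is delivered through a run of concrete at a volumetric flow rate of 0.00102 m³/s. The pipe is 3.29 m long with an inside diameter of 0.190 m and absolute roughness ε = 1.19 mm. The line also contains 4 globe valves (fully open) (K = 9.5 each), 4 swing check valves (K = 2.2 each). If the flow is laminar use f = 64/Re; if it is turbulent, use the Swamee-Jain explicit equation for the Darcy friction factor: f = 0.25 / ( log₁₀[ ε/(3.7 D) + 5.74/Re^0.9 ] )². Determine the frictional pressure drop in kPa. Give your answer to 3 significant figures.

ΔP ≈ 0.0201 kPa

Cross-sectional area A = πD²/4 = π(0.19)²/4 = 0.02835 m²; mean velocity V = Q/A = 0.00102/0.02835 = 0.03598 m/s.
Reynolds number Re = ρVD/μ = 654 · 0.03598 · 0.19 / 0.000184 = 2.429e+04.
Re > 4000 → turbulent. Relative roughness ε/D = 0.00119/0.19 = 0.00626. Swamee-Jain: f = 0.25/(log₁₀[0.00626/3.7 + 5.74/2.429e+04^0.9])² = 0.25/(log₁₀[0.00169 + 0.000649])² = 0.25/(-2.631)² = 0.03613.
Total minor-loss coefficient ΣK = 4·9.5 + 4·2.2 = 46.8.
ΔP = [f·L/D + ΣK]·(ρV²/2) = [0.03613·3.29/0.19 + 46.8]·(654·0.03598²/2) = [0.6256 + 46.8]·0.4232 = 20.07 Pa.
ΔP = 20.07 Pa = 0.0201 kPa.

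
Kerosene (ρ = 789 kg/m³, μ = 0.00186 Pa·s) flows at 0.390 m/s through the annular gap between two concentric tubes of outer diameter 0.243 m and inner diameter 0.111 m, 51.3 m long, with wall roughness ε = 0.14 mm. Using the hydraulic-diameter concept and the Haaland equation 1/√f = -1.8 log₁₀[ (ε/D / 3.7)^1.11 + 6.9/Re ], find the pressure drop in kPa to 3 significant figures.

Hydraulic diameter D_h = 4A/P = D_o - D_i = 0.243 - 0.111 = 0.132 m.
Re = ρVD_h/μ = 789·0.39·0.132/0.00186 = 2.184e+04.
ε/D_h = 0.00014/0.132 = 0.00106; Haaland gives 1/√f = -1.8 log₁₀[0.000117+0.000316] = 6.055, so f = 0.02728.
ΔP = f(L/D_h)(ρV²/2) = 0.02728·51.3/0.132·60 = 636.1 Pa.
ΔP = 0.636 kPa.

ΔP ≈ 0.636 kPa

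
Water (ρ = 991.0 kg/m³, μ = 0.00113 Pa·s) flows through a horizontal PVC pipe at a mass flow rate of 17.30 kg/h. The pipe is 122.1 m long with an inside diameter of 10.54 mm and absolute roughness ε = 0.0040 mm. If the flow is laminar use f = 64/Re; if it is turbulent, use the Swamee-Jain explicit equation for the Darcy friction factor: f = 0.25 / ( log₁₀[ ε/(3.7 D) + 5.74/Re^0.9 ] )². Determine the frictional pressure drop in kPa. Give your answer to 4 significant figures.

ΔP ≈ 2.209 kPa

ṁ = 17.30 kg/h = 17.30/3600 = 0.004806 kg/s.
A = πD²/4 = π(0.01054)²/4 = 8.725e-05 m²; mean velocity V = ṁ/(ρA) = 0.004806/(991 · 8.725e-05) = 0.05558 m/s.
Reynolds number Re = ρVD/μ = 991 · 0.05558 · 0.01054 / 0.00113 = 513.7.
Re < 2300 → laminar flow, so f = 64/Re = 64/513.7 = 0.1246 (the turbulent correlation is not needed).
Darcy-Weisbach: ΔP = f(L/D)(ρV²/2) = 0.1246·(122.1/0.01054)·(991·0.05558²/2) = 0.1246·1.158e+04·1.531 = 2209 Pa.
ΔP = 2209 Pa = 2.209 kPa.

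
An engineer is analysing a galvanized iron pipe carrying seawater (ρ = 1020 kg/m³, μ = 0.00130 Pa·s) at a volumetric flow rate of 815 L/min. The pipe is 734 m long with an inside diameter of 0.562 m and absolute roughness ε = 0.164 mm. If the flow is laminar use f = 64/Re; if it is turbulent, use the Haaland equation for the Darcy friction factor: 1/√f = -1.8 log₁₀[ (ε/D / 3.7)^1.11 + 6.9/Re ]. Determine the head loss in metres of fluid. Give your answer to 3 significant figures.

h_f ≈ 0.00502 m

Q = 815 L/min = 815/60000 = 0.01358 m³/s.
Cross-sectional area A = πD²/4 = π(0.562)²/4 = 0.2481 m²; mean velocity V = Q/A = 0.01358/0.2481 = 0.05476 m/s.
Reynolds number Re = ρVD/μ = 1020 · 0.05476 · 0.562 / 0.0013 = 2.415e+04.
Re > 4000 → turbulent. Relative roughness ε/D = 0.000164/0.562 = 0.000292. Haaland: 1/√f = -1.8 log₁₀[(0.000292/3.7)^1.11 + 6.9/2.415e+04] = -1.8 log₁₀[2.79e-05 + 0.000286] = 6.306, so f = 0.02514.
Darcy-Weisbach: ΔP = f(L/D)(ρV²/2) = 0.02514·(734/0.562)·(1020·0.05476²/2) = 0.02514·1306·1.529 = 50.22 Pa.
Head loss h_f = ΔP/(ρg) = 50.22/(1020·9.81) = 0.00502 m.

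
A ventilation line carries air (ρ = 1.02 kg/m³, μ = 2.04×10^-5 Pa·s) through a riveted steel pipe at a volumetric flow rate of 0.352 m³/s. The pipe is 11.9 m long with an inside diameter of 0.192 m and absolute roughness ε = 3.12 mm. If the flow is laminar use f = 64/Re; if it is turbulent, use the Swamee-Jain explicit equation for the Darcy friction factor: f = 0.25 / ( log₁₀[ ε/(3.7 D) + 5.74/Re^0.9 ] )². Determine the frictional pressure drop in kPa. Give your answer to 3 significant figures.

Cross-sectional area A = πD²/4 = π(0.192)²/4 = 0.02895 m²; mean velocity V = Q/A = 0.352/0.02895 = 12.16 m/s.
Reynolds number Re = ρVD/μ = 1.02 · 12.16 · 0.192 / 2.04e-05 = 1.167e+05.
Re > 4000 → turbulent. Relative roughness ε/D = 0.00312/0.192 = 0.0163. Swamee-Jain: f = 0.25/(log₁₀[0.0163/3.7 + 5.74/1.167e+05^0.9])² = 0.25/(log₁₀[0.00439 + 0.000158])² = 0.25/(-2.342)² = 0.04558.
Darcy-Weisbach: ΔP = f(L/D)(ρV²/2) = 0.04558·(11.9/0.192)·(1.02·12.16²/2) = 0.04558·61.98·75.38 = 213 Pa.
ΔP = 213 Pa = 0.213 kPa.

ΔP ≈ 0.213 kPa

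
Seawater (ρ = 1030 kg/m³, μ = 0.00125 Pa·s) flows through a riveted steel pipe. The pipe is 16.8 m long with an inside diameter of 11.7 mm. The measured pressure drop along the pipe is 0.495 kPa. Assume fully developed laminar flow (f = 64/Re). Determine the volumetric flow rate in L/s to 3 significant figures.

For laminar flow, f = 64/Re with Re = ρVD/μ, so Darcy-Weisbach reduces to ΔP = 32μLV/D². Solving for V: V = ΔP·D²/(32μL) = 495·(0.0117)²/(32·0.00125·16.8) = 0.1008 m/s.
Check: Re = ρVD/μ = 1030·0.1008·0.0117/0.00125 = 972.1 < 2300, so the laminar assumption holds.
Q = V·A = 0.1008·(π/4·0.0117²) = 1.084e-05 m³/s = 0.0108 L/s.

Q ≈ 0.0108 L/s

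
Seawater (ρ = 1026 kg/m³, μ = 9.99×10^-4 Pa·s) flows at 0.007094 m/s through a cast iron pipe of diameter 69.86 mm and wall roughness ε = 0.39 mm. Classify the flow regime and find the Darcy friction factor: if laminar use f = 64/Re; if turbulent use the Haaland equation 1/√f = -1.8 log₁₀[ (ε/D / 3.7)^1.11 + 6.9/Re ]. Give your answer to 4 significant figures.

f ≈ 0.1257

Re = ρVD/μ = 1026·0.007094·0.06986/0.000999 = 509.
Re < 2300 → laminar, so f = 64/Re = 0.1257 (roughness is irrelevant in laminar flow).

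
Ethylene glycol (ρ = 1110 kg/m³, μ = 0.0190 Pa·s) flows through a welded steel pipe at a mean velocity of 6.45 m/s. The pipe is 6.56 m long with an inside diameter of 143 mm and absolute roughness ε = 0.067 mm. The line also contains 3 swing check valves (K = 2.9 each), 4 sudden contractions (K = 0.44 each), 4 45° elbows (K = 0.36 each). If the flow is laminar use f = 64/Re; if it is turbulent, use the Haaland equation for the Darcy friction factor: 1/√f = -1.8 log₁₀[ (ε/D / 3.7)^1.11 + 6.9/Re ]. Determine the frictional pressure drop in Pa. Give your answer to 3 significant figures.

ΔP ≈ 298000 Pa

Reynolds number Re = ρVD/μ = 1110 · 6.45 · 0.143 / 0.019 = 5.388e+04.
Re > 4000 → turbulent. Relative roughness ε/D = 6.7e-05/0.143 = 0.000469. Haaland: 1/√f = -1.8 log₁₀[(0.000469/3.7)^1.11 + 6.9/5.388e+04] = -1.8 log₁₀[4.72e-05 + 0.000128] = 6.761, so f = 0.02187.
Total minor-loss coefficient ΣK = 3·2.9 + 4·0.44 + 4·0.36 = 11.9.
ΔP = [f·L/D + ΣK]·(ρV²/2) = [0.02187·6.56/0.143 + 11.9]·(1110·6.45²/2) = [1.003 + 11.9]·2.309e+04 = 2.979e+05 Pa.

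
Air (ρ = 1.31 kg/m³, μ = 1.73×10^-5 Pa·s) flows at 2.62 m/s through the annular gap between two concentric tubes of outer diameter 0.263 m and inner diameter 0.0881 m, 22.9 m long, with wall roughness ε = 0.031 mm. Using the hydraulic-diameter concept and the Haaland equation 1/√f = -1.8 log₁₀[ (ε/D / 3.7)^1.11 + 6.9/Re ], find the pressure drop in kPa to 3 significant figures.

ΔP ≈ 0.0135 kPa

Hydraulic diameter D_h = 4A/P = D_o - D_i = 0.263 - 0.0881 = 0.1749 m.
Re = ρVD_h/μ = 1.31·2.62·0.1749/1.73e-05 = 3.47e+04.
ε/D_h = 3.1e-05/0.1749 = 0.000177; Haaland gives 1/√f = -1.8 log₁₀[1.6e-05+0.000199] = 6.602, so f = 0.02294.
ΔP = f(L/D_h)(ρV²/2) = 0.02294·22.9/0.1749·4.496 = 13.51 Pa.
ΔP = 0.0135 kPa.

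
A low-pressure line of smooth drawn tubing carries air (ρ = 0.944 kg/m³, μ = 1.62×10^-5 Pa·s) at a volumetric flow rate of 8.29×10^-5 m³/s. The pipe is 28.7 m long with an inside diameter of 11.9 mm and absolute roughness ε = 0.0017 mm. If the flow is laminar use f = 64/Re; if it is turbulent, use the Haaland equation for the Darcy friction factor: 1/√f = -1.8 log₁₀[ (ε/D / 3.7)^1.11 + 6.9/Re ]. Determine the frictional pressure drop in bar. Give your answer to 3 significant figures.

ΔP ≈ 7.83×10^-4 bar

Cross-sectional area A = πD²/4 = π(0.0119)²/4 = 0.0001112 m²; mean velocity V = Q/A = 8.29e-05/0.0001112 = 0.7454 m/s.
Reynolds number Re = ρVD/μ = 0.944 · 0.7454 · 0.0119 / 1.62e-05 = 516.9.
Re < 2300 → laminar flow, so f = 64/Re = 64/516.9 = 0.1238 (the turbulent correlation is not needed).
Darcy-Weisbach: ΔP = f(L/D)(ρV²/2) = 0.1238·(28.7/0.0119)·(0.944·0.7454²/2) = 0.1238·2412·0.2622 = 78.31 Pa.
ΔP = 78.31 Pa = 7.83×10^-4 bar.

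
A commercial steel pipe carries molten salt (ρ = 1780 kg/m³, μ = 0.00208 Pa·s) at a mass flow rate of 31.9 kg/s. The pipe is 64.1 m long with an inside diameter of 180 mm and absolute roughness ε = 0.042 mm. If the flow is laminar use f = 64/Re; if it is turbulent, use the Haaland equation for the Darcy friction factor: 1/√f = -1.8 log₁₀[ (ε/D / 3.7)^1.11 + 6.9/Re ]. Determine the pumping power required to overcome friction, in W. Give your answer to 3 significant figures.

A = πD²/4 = π(0.18)²/4 = 0.02545 m²; mean velocity V = ṁ/(ρA) = 31.9/(1780 · 0.02545) = 0.7043 m/s.
Reynolds number Re = ρVD/μ = 1780 · 0.7043 · 0.18 / 0.00208 = 1.085e+05.
Re > 4000 → turbulent. Relative roughness ε/D = 4.2e-05/0.18 = 0.000233. Haaland: 1/√f = -1.8 log₁₀[(0.000233/3.7)^1.11 + 6.9/1.085e+05] = -1.8 log₁₀[2.18e-05 + 6.36e-05] = 7.324, so f = 0.01864.
Darcy-Weisbach: ΔP = f(L/D)(ρV²/2) = 0.01864·(64.1/0.18)·(1780·0.7043²/2) = 0.01864·356.1·441.4 = 2931 Pa.
Q = ṁ/ρ = 31.9/1780 = 0.01792 m³/s.
Pumping power P = QΔP = 0.01792·2931 = 52.52 W = 52.5 W.

P ≈ 52.5 W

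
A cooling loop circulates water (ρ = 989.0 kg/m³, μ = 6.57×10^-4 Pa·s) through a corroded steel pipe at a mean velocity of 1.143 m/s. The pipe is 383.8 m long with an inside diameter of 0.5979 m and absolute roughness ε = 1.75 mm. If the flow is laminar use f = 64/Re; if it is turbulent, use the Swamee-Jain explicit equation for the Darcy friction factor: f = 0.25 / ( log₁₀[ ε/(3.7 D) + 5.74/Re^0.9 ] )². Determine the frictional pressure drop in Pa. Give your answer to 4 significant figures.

Reynolds number Re = ρVD/μ = 989 · 1.143 · 0.5979 / 0.000657 = 1.029e+06.
Re > 4000 → turbulent. Relative roughness ε/D = 0.00175/0.5979 = 0.00293. Swamee-Jain: f = 0.25/(log₁₀[0.00293/3.7 + 5.74/1.029e+06^0.9])² = 0.25/(log₁₀[0.000791 + 2.23e-05])² = 0.25/(-3.09)² = 0.02619.
Darcy-Weisbach: ΔP = f(L/D)(ρV²/2) = 0.02619·(383.8/0.5979)·(989·1.143²/2) = 0.02619·641.9·646 = 1.086e+04 Pa.

ΔP ≈ 10860 Pa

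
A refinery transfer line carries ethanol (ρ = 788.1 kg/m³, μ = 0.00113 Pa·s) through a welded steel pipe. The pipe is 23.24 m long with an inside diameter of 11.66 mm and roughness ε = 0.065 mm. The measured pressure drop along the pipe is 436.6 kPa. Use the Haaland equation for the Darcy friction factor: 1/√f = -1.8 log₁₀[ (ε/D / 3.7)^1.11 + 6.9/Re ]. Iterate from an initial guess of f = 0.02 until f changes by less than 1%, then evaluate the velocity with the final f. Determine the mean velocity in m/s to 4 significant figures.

V ≈ 4.058 m/s

Rearranging Darcy-Weisbach: V = √(2·ΔP·D/(f·L·ρ)). With ε/D = 6.5e-05/0.01166 = 0.00557, iterate starting from f = 0.02:
  f = 0.02 → V = √(2·4.366e+05·0.01166/(0.02·23.24·788.1)) = 5.272 m/s; Re = ρVD/μ = 4.287e+04; f → 0.03325
  f = 0.03325 → V = 4.089 m/s; Re = 3.325e+04; f → 0.03374
  f = 0.03374 → V = 4.059 m/s; Re = 3.301e+04; f → 0.03375
Converged (Δf/f < 1%). With the final f = 0.03375: V = √(2·4.366e+05·0.01166/(0.03375·23.24·788.1)) = 4.058 m/s.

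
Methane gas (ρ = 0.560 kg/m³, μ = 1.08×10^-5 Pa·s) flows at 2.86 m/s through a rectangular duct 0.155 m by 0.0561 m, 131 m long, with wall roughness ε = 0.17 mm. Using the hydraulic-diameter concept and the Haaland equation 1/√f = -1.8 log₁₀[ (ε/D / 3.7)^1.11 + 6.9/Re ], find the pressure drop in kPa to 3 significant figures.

ΔP ≈ 0.118 kPa

Hydraulic diameter D_h = 4A/P = 4·(0.155·0.0561)/(2·(0.155+0.0561)) = 0.03478/0.4222 = 0.08238 m.
Re = ρVD_h/μ = 0.56·2.86·0.08238/1.08e-05 = 1.222e+04.
ε/D_h = 0.00017/0.08238 = 0.00206; Haaland gives 1/√f = -1.8 log₁₀[0.000245+0.000565] = 5.565, so f = 0.03229.
ΔP = f(L/D_h)(ρV²/2) = 0.03229·131/0.08238·2.29 = 117.6 Pa.
ΔP = 0.118 kPa.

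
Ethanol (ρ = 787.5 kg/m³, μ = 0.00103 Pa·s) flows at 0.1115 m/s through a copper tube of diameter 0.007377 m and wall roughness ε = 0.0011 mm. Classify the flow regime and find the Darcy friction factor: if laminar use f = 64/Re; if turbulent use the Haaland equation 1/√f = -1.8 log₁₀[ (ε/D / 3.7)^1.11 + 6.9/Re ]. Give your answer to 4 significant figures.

Re = ρVD/μ = 787.5·0.1115·0.007377/0.00103 = 628.9.
Re < 2300 → laminar, so f = 64/Re = 0.1018 (roughness is irrelevant in laminar flow).

f ≈ 0.1018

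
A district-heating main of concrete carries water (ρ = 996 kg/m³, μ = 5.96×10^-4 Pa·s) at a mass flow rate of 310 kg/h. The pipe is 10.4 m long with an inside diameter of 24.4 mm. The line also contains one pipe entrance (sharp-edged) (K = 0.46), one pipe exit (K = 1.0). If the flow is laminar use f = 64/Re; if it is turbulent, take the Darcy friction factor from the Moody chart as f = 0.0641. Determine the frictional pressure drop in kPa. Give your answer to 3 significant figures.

ΔP ≈ 0.490 kPa

ṁ = 310 kg/h = 310/3600 = 0.08611 kg/s.
A = πD²/4 = π(0.0244)²/4 = 0.0004676 m²; mean velocity V = ṁ/(ρA) = 0.08611/(996 · 0.0004676) = 0.1849 m/s.
Reynolds number Re = ρVD/μ = 996 · 0.1849 · 0.0244 / 0.000596 = 7539.
Re > 4000 → turbulent; use the Moody-chart value f = 0.0641.
Total minor-loss coefficient ΣK = 1·0.46 + 1·1 = 1.46.
ΔP = [f·L/D + ΣK]·(ρV²/2) = [0.0641·10.4/0.0244 + 1.46]·(996·0.1849²/2) = [27.32 + 1.46]·17.03 = 490 Pa.
ΔP = 490 Pa = 0.490 kPa.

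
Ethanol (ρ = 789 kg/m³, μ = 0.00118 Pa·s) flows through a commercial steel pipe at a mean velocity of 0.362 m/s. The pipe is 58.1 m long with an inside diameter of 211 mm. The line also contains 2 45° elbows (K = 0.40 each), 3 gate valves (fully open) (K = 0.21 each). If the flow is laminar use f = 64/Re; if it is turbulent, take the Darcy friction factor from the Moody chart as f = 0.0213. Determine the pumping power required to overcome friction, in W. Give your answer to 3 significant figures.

Reynolds number Re = ρVD/μ = 789 · 0.362 · 0.211 / 0.00118 = 5.107e+04.
Re > 4000 → turbulent; use the Moody-chart value f = 0.0213.
Total minor-loss coefficient ΣK = 2·0.4 + 3·0.21 = 1.43.
ΔP = [f·L/D + ΣK]·(ρV²/2) = [0.0213·58.1/0.211 + 1.43]·(789·0.362²/2) = [5.865 + 1.43]·51.7 = 377.1 Pa.
Q = V·A = 0.362·0.03497 = 0.01266 m³/s.
Pumping power P = QΔP = 0.01266·377.1 = 4.774 W = 4.77 W.

P ≈ 4.77 W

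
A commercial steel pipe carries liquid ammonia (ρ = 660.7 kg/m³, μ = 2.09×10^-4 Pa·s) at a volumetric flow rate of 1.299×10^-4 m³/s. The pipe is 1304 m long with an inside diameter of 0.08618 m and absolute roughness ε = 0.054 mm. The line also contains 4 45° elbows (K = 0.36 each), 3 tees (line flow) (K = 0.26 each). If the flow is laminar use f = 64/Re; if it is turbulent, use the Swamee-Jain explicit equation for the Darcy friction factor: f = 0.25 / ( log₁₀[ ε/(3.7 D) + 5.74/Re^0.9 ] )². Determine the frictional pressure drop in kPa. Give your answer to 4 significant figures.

Cross-sectional area A = πD²/4 = π(0.08618)²/4 = 0.005833 m²; mean velocity V = Q/A = 0.0001299/0.005833 = 0.02227 m/s.
Reynolds number Re = ρVD/μ = 660.7 · 0.02227 · 0.08618 / 0.000209 = 6067.
Re > 4000 → turbulent. Relative roughness ε/D = 5.4e-05/0.08618 = 0.000627. Swamee-Jain: f = 0.25/(log₁₀[0.000627/3.7 + 5.74/6067^0.9])² = 0.25/(log₁₀[0.000169 + 0.00226])² = 0.25/(-2.614)² = 0.03658.
Total minor-loss coefficient ΣK = 4·0.36 + 3·0.26 = 2.22.
ΔP = [f·L/D + ΣK]·(ρV²/2) = [0.03658·1304/0.08618 + 2.22]·(660.7·0.02227²/2) = [553.4 + 2.22]·0.1638 = 91.03 Pa.
ΔP = 91.03 Pa = 0.09103 kPa.

ΔP ≈ 0.09103 kPa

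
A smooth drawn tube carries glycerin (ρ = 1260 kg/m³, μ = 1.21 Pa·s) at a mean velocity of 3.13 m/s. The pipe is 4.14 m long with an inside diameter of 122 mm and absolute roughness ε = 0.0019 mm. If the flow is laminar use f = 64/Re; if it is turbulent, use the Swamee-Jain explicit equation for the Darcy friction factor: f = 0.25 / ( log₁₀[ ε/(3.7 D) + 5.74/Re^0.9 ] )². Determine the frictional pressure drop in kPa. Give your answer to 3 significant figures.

Reynolds number Re = ρVD/μ = 1260 · 3.13 · 0.122 / 1.21 = 397.6.
Re < 2300 → laminar flow, so f = 64/Re = 64/397.6 = 0.1609 (the turbulent correlation is not needed).
Darcy-Weisbach: ΔP = f(L/D)(ρV²/2) = 0.1609·(4.14/0.122)·(1260·3.13²/2) = 0.1609·33.93·6172 = 3.371e+04 Pa.
ΔP = 3.371e+04 Pa = 33.7 kPa.

ΔP ≈ 33.7 kPa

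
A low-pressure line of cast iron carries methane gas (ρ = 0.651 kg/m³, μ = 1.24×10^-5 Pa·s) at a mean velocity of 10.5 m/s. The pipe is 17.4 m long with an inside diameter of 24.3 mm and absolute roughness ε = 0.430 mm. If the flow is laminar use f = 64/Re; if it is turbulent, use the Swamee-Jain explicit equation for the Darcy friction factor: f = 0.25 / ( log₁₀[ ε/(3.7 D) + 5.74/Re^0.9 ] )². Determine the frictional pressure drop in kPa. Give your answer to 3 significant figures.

ΔP ≈ 1.29 kPa

Reynolds number Re = ρVD/μ = 0.651 · 10.5 · 0.0243 / 1.24e-05 = 1.34e+04.
Re > 4000 → turbulent. Relative roughness ε/D = 0.00043/0.0243 = 0.0177. Swamee-Jain: f = 0.25/(log₁₀[0.0177/3.7 + 5.74/1.34e+04^0.9])² = 0.25/(log₁₀[0.00478 + 0.00111])² = 0.25/(-2.23)² = 0.05028.
Darcy-Weisbach: ΔP = f(L/D)(ρV²/2) = 0.05028·(17.4/0.0243)·(0.651·10.5²/2) = 0.05028·716·35.89 = 1292 Pa.
ΔP = 1292 Pa = 1.29 kPa.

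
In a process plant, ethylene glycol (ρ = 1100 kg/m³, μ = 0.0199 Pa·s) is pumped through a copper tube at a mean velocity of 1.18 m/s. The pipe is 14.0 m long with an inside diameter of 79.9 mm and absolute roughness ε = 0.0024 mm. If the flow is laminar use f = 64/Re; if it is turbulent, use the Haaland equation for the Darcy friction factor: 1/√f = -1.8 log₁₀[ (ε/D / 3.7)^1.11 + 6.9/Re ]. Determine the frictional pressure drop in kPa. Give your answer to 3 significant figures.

ΔP ≈ 5.00 kPa

Reynolds number Re = ρVD/μ = 1100 · 1.18 · 0.0799 / 0.0199 = 5212.
Re > 4000 → turbulent. Relative roughness ε/D = 2.4e-06/0.0799 = 3e-05. Haaland: 1/√f = -1.8 log₁₀[(3e-05/3.7)^1.11 + 6.9/5212] = -1.8 log₁₀[2.24e-06 + 0.00132] = 5.179, so f = 0.03728.
Darcy-Weisbach: ΔP = f(L/D)(ρV²/2) = 0.03728·(14/0.0799)·(1100·1.18²/2) = 0.03728·175.2·765.8 = 5002 Pa.
ΔP = 5002 Pa = 5.00 kPa.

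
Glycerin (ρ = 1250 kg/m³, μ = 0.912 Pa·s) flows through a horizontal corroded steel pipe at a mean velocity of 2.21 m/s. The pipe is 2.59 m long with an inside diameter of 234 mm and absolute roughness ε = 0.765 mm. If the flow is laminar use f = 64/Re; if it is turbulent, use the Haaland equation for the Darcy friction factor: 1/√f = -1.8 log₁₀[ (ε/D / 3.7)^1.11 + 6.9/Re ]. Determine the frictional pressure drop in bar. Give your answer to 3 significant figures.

ΔP ≈ 0.0305 bar

Reynolds number Re = ρVD/μ = 1250 · 2.21 · 0.234 / 0.912 = 708.8.
Re < 2300 → laminar flow, so f = 64/Re = 64/708.8 = 0.09029 (the turbulent correlation is not needed).
Darcy-Weisbach: ΔP = f(L/D)(ρV²/2) = 0.09029·(2.59/0.234)·(1250·2.21²/2) = 0.09029·11.07·3053 = 3051 Pa.
ΔP = 3051 Pa = 0.0305 bar.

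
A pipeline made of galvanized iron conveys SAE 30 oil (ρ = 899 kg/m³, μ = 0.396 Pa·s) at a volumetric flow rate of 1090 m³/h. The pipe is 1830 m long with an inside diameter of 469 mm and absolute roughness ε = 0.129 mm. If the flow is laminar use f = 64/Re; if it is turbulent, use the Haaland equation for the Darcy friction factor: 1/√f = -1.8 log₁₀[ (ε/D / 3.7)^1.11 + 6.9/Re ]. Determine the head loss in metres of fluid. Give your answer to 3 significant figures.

h_f ≈ 21.0 m

Q = 1090 m³/h = 1090/3600 = 0.3028 m³/s.
Cross-sectional area A = πD²/4 = π(0.469)²/4 = 0.1728 m²; mean velocity V = Q/A = 0.3028/0.1728 = 1.753 m/s.
Reynolds number Re = ρVD/μ = 899 · 1.753 · 0.469 / 0.396 = 1866.
Re < 2300 → laminar flow, so f = 64/Re = 64/1866 = 0.0343 (the turbulent correlation is not needed).
Darcy-Weisbach: ΔP = f(L/D)(ρV²/2) = 0.0343·(1830/0.469)·(899·1.753²/2) = 0.0343·3902·1381 = 1.848e+05 Pa.
Head loss h_f = ΔP/(ρg) = 1.848e+05/(899·9.81) = 21.0 m.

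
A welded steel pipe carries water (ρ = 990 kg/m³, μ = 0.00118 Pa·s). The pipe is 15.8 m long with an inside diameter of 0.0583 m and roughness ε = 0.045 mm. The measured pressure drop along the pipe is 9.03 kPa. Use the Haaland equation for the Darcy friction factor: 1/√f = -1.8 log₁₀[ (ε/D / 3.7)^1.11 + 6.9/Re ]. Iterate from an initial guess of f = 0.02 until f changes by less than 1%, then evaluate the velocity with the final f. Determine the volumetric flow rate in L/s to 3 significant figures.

Q ≈ 4.73 L/s

Rearranging Darcy-Weisbach: V = √(2·ΔP·D/(f·L·ρ)). With ε/D = 4.5e-05/0.0583 = 0.000772, iterate starting from f = 0.02:
  f = 0.02 → V = √(2·9030·0.0583/(0.02·15.8·990)) = 1.835 m/s; Re = ρVD/μ = 8.973e+04; f → 0.02139
  f = 0.02139 → V = 1.774 m/s; Re = 8.677e+04; f → 0.02147
Converged (Δf/f < 1%). With the final f = 0.02147: V = √(2·9030·0.0583/(0.02147·15.8·990)) = 1.771 m/s.
Q = V·A = 1.771·(π/4·0.0583²) = 0.004727 m³/s = 4.73 L/s.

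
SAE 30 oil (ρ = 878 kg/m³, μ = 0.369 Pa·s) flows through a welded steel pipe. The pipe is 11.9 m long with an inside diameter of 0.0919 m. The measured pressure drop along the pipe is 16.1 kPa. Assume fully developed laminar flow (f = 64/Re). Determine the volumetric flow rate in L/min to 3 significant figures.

Q ≈ 385 L/min

For laminar flow, f = 64/Re with Re = ρVD/μ, so Darcy-Weisbach reduces to ΔP = 32μLV/D². Solving for V: V = ΔP·D²/(32μL) = 1.61e+04·(0.0919)²/(32·0.369·11.9) = 0.9677 m/s.
Check: Re = ρVD/μ = 878·0.9677·0.0919/0.369 = 211.6 < 2300, so the laminar assumption holds.
Q = V·A = 0.9677·(π/4·0.0919²) = 0.006419 m³/s = 385 L/min.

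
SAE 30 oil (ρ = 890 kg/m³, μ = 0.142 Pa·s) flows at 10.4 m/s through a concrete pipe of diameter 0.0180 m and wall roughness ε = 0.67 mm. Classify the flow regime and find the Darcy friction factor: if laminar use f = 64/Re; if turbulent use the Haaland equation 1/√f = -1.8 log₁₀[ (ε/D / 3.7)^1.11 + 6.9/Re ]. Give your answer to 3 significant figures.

f ≈ 0.0545

Re = ρVD/μ = 890·10.4·0.018/0.142 = 1173.
Re < 2300 → laminar, so f = 64/Re = 0.05455 (roughness is irrelevant in laminar flow).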